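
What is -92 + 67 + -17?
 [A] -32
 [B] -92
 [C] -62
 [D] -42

First: -92 + 67 = -25
Then: -25 + -17 = -42
D) -42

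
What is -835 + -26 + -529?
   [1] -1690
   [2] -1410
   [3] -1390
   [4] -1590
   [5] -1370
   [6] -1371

First: -835 + -26 = -861
Then: -861 + -529 = -1390
3) -1390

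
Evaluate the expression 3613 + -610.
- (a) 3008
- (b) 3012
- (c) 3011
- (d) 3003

3613 + -610 = 3003
d) 3003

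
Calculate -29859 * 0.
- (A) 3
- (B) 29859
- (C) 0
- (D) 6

-29859 * 0 = 0
C) 0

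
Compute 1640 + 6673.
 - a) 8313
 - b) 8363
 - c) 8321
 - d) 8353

1640 + 6673 = 8313
a) 8313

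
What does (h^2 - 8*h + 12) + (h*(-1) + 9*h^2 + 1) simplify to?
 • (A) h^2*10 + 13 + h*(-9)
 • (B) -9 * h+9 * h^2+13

Adding the polynomials and combining like terms:
(h^2 - 8*h + 12) + (h*(-1) + 9*h^2 + 1)
= h^2*10 + 13 + h*(-9)
A) h^2*10 + 13 + h*(-9)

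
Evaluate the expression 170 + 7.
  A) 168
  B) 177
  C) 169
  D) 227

170 + 7 = 177
B) 177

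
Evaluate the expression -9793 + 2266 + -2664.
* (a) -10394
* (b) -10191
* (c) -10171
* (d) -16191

First: -9793 + 2266 = -7527
Then: -7527 + -2664 = -10191
b) -10191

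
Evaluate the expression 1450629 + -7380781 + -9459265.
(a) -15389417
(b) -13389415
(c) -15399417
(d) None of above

First: 1450629 + -7380781 = -5930152
Then: -5930152 + -9459265 = -15389417
a) -15389417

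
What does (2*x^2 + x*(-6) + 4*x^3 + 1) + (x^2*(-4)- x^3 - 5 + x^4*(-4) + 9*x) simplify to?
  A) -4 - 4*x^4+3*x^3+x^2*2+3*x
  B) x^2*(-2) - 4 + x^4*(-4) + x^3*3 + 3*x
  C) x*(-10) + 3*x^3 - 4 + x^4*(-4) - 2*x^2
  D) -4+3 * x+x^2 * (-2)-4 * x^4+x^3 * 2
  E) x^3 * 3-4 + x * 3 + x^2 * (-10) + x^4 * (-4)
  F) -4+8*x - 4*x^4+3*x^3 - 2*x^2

Adding the polynomials and combining like terms:
(2*x^2 + x*(-6) + 4*x^3 + 1) + (x^2*(-4) - x^3 - 5 + x^4*(-4) + 9*x)
= x^2*(-2) - 4 + x^4*(-4) + x^3*3 + 3*x
B) x^2*(-2) - 4 + x^4*(-4) + x^3*3 + 3*x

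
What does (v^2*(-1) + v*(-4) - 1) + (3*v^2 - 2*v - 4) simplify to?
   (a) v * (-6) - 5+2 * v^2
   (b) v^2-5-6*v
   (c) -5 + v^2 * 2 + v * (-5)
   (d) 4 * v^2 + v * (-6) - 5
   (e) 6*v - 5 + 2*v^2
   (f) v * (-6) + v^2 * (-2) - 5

Adding the polynomials and combining like terms:
(v^2*(-1) + v*(-4) - 1) + (3*v^2 - 2*v - 4)
= v * (-6) - 5+2 * v^2
a) v * (-6) - 5+2 * v^2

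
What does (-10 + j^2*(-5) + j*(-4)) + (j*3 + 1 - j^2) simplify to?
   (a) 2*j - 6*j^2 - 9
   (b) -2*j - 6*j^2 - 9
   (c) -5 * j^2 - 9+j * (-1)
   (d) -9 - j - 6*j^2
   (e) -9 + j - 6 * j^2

Adding the polynomials and combining like terms:
(-10 + j^2*(-5) + j*(-4)) + (j*3 + 1 - j^2)
= -9 - j - 6*j^2
d) -9 - j - 6*j^2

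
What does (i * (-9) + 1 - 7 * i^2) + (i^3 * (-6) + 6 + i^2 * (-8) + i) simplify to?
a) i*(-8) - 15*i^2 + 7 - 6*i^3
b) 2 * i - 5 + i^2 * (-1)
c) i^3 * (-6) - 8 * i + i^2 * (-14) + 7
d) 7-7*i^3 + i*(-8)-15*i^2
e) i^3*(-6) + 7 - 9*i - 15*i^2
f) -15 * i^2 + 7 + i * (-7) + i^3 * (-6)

Adding the polynomials and combining like terms:
(i*(-9) + 1 - 7*i^2) + (i^3*(-6) + 6 + i^2*(-8) + i)
= i*(-8) - 15*i^2 + 7 - 6*i^3
a) i*(-8) - 15*i^2 + 7 - 6*i^3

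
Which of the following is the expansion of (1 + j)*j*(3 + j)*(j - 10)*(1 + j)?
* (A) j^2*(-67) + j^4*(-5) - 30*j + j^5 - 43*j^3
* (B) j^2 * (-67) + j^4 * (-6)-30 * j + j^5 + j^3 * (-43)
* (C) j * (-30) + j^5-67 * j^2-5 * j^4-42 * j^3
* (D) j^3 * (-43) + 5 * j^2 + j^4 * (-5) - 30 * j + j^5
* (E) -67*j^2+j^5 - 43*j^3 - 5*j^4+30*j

Expanding (1 + j)*j*(3 + j)*(j - 10)*(1 + j):
= j^2*(-67) + j^4*(-5) - 30*j + j^5 - 43*j^3
A) j^2*(-67) + j^4*(-5) - 30*j + j^5 - 43*j^3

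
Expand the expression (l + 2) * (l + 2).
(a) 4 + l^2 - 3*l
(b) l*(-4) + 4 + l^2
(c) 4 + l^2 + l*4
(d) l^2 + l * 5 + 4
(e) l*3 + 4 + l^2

Expanding (l + 2) * (l + 2):
= 4 + l^2 + l*4
c) 4 + l^2 + l*4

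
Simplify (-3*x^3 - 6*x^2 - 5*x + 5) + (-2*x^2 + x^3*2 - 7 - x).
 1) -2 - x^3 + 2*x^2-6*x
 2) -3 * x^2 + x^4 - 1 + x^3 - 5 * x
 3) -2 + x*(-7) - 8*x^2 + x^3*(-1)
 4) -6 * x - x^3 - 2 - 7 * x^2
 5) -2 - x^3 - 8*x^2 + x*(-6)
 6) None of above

Adding the polynomials and combining like terms:
(-3*x^3 - 6*x^2 - 5*x + 5) + (-2*x^2 + x^3*2 - 7 - x)
= -2 - x^3 - 8*x^2 + x*(-6)
5) -2 - x^3 - 8*x^2 + x*(-6)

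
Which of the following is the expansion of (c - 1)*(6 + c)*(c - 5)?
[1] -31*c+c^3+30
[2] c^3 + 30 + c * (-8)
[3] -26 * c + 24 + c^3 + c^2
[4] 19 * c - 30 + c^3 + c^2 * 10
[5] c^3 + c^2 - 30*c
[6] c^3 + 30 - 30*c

Expanding (c - 1)*(6 + c)*(c - 5):
= -31*c+c^3+30
1) -31*c+c^3+30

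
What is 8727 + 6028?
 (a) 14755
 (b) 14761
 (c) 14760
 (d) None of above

8727 + 6028 = 14755
a) 14755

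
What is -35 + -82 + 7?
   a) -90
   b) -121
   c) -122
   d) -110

First: -35 + -82 = -117
Then: -117 + 7 = -110
d) -110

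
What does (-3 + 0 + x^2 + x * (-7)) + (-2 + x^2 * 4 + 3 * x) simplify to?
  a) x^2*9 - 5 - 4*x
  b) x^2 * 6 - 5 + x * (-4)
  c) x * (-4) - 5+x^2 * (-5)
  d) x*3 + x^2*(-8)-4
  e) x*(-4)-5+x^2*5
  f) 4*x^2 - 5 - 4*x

Adding the polynomials and combining like terms:
(-3 + 0 + x^2 + x*(-7)) + (-2 + x^2*4 + 3*x)
= x*(-4)-5+x^2*5
e) x*(-4)-5+x^2*5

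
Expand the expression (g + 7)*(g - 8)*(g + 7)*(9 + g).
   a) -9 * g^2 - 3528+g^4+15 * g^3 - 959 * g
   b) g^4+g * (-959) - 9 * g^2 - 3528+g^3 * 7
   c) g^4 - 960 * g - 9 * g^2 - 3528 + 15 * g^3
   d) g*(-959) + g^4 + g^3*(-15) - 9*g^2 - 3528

Expanding (g + 7)*(g - 8)*(g + 7)*(9 + g):
= -9 * g^2 - 3528+g^4+15 * g^3 - 959 * g
a) -9 * g^2 - 3528+g^4+15 * g^3 - 959 * g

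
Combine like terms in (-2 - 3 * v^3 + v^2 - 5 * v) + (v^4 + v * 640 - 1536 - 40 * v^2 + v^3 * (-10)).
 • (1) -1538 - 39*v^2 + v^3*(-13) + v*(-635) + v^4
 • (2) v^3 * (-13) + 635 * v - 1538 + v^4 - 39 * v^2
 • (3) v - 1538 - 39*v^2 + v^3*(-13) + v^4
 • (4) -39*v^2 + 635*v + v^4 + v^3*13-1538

Adding the polynomials and combining like terms:
(-2 - 3*v^3 + v^2 - 5*v) + (v^4 + v*640 - 1536 - 40*v^2 + v^3*(-10))
= v^3 * (-13) + 635 * v - 1538 + v^4 - 39 * v^2
2) v^3 * (-13) + 635 * v - 1538 + v^4 - 39 * v^2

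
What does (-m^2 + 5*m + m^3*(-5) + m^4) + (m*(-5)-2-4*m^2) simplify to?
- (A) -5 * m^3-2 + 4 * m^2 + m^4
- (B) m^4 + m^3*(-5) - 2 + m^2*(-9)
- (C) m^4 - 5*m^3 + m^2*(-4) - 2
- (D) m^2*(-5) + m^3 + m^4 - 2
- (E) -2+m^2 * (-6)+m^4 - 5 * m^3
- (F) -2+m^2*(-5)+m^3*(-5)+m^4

Adding the polynomials and combining like terms:
(-m^2 + 5*m + m^3*(-5) + m^4) + (m*(-5) - 2 - 4*m^2)
= -2+m^2*(-5)+m^3*(-5)+m^4
F) -2+m^2*(-5)+m^3*(-5)+m^4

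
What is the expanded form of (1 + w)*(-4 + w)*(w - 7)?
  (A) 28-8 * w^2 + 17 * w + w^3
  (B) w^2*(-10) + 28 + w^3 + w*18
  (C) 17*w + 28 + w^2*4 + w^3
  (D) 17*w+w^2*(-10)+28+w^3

Expanding (1 + w)*(-4 + w)*(w - 7):
= 17*w+w^2*(-10)+28+w^3
D) 17*w+w^2*(-10)+28+w^3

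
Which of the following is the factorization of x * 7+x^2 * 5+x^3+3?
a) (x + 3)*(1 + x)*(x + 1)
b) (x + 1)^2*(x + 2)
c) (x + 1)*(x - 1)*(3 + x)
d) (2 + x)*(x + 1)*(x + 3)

We need to factor x * 7+x^2 * 5+x^3+3.
The factored form is (x + 3)*(1 + x)*(x + 1).
a) (x + 3)*(1 + x)*(x + 1)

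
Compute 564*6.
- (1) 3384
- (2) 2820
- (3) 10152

564 * 6 = 3384
1) 3384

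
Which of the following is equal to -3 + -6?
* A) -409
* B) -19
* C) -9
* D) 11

-3 + -6 = -9
C) -9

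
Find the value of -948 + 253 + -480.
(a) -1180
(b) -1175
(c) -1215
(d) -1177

First: -948 + 253 = -695
Then: -695 + -480 = -1175
b) -1175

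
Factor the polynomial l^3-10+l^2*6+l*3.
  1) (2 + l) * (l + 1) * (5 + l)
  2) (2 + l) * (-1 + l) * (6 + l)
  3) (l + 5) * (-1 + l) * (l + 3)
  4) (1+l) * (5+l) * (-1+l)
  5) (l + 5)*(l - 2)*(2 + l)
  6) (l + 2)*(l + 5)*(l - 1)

We need to factor l^3-10+l^2*6+l*3.
The factored form is (l + 2)*(l + 5)*(l - 1).
6) (l + 2)*(l + 5)*(l - 1)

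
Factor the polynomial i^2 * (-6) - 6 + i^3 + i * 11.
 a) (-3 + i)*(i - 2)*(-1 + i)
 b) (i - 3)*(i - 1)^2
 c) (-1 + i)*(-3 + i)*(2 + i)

We need to factor i^2 * (-6) - 6 + i^3 + i * 11.
The factored form is (-3 + i)*(i - 2)*(-1 + i).
a) (-3 + i)*(i - 2)*(-1 + i)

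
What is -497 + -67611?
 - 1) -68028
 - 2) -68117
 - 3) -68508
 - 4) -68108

-497 + -67611 = -68108
4) -68108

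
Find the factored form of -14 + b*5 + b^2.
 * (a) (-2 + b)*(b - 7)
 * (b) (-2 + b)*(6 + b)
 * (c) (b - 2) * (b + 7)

We need to factor -14 + b*5 + b^2.
The factored form is (b - 2) * (b + 7).
c) (b - 2) * (b + 7)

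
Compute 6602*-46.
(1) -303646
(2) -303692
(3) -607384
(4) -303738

6602 * -46 = -303692
2) -303692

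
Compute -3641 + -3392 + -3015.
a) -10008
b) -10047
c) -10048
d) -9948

First: -3641 + -3392 = -7033
Then: -7033 + -3015 = -10048
c) -10048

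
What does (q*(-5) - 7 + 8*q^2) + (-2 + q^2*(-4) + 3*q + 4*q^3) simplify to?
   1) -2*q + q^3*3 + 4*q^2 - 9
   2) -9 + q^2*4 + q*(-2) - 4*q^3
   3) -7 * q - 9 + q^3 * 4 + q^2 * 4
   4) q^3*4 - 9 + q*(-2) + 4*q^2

Adding the polynomials and combining like terms:
(q*(-5) - 7 + 8*q^2) + (-2 + q^2*(-4) + 3*q + 4*q^3)
= q^3*4 - 9 + q*(-2) + 4*q^2
4) q^3*4 - 9 + q*(-2) + 4*q^2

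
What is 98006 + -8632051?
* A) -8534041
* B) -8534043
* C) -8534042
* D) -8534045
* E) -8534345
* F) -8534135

98006 + -8632051 = -8534045
D) -8534045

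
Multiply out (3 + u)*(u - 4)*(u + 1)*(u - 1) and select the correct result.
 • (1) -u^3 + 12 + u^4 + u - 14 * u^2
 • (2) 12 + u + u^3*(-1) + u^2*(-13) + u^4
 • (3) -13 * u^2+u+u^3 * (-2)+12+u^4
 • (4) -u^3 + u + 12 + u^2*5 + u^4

Expanding (3 + u)*(u - 4)*(u + 1)*(u - 1):
= 12 + u + u^3*(-1) + u^2*(-13) + u^4
2) 12 + u + u^3*(-1) + u^2*(-13) + u^4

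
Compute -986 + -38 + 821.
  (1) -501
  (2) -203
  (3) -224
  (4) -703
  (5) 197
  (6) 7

First: -986 + -38 = -1024
Then: -1024 + 821 = -203
2) -203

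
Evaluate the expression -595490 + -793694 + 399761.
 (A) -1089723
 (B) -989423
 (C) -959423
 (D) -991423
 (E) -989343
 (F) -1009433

First: -595490 + -793694 = -1389184
Then: -1389184 + 399761 = -989423
B) -989423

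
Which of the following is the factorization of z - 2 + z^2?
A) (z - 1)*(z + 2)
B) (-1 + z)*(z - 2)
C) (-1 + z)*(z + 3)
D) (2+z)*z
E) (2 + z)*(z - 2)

We need to factor z - 2 + z^2.
The factored form is (z - 1)*(z + 2).
A) (z - 1)*(z + 2)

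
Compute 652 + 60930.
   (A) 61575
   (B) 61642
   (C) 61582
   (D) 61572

652 + 60930 = 61582
C) 61582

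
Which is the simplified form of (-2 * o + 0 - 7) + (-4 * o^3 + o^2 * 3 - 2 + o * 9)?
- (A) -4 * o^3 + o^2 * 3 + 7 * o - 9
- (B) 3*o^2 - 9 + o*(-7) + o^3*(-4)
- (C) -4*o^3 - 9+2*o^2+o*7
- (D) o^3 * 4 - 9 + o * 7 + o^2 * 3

Adding the polynomials and combining like terms:
(-2*o + 0 - 7) + (-4*o^3 + o^2*3 - 2 + o*9)
= -4 * o^3 + o^2 * 3 + 7 * o - 9
A) -4 * o^3 + o^2 * 3 + 7 * o - 9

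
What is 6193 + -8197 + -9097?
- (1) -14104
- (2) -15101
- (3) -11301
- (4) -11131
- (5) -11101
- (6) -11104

First: 6193 + -8197 = -2004
Then: -2004 + -9097 = -11101
5) -11101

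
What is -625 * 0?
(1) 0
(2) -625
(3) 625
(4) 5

-625 * 0 = 0
1) 0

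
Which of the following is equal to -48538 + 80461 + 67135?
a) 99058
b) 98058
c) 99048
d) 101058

First: -48538 + 80461 = 31923
Then: 31923 + 67135 = 99058
a) 99058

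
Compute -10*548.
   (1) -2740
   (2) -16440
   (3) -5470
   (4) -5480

-10 * 548 = -5480
4) -5480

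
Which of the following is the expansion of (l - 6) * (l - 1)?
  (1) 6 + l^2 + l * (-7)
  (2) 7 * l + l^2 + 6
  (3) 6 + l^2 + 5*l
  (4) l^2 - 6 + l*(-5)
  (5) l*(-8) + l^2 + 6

Expanding (l - 6) * (l - 1):
= 6 + l^2 + l * (-7)
1) 6 + l^2 + l * (-7)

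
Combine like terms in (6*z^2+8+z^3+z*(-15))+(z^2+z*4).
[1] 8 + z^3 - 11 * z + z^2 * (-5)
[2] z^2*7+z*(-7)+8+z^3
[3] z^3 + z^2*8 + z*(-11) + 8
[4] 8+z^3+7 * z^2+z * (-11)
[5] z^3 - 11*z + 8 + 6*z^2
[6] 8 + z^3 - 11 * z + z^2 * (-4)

Adding the polynomials and combining like terms:
(6*z^2 + 8 + z^3 + z*(-15)) + (z^2 + z*4)
= 8+z^3+7 * z^2+z * (-11)
4) 8+z^3+7 * z^2+z * (-11)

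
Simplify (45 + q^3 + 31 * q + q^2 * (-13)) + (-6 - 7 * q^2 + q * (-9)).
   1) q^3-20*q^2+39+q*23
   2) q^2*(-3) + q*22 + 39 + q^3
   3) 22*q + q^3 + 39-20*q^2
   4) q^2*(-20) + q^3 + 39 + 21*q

Adding the polynomials and combining like terms:
(45 + q^3 + 31*q + q^2*(-13)) + (-6 - 7*q^2 + q*(-9))
= 22*q + q^3 + 39-20*q^2
3) 22*q + q^3 + 39-20*q^2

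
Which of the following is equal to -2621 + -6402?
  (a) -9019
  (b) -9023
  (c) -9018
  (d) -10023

-2621 + -6402 = -9023
b) -9023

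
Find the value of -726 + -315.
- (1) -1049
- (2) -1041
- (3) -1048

-726 + -315 = -1041
2) -1041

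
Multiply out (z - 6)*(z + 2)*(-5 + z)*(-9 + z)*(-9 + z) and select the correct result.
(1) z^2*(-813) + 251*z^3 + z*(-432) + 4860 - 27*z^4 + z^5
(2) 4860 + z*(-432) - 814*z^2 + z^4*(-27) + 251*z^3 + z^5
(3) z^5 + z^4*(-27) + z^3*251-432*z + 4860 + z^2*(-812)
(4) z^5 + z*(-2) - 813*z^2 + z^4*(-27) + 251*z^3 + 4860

Expanding (z - 6)*(z + 2)*(-5 + z)*(-9 + z)*(-9 + z):
= z^2*(-813) + 251*z^3 + z*(-432) + 4860 - 27*z^4 + z^5
1) z^2*(-813) + 251*z^3 + z*(-432) + 4860 - 27*z^4 + z^5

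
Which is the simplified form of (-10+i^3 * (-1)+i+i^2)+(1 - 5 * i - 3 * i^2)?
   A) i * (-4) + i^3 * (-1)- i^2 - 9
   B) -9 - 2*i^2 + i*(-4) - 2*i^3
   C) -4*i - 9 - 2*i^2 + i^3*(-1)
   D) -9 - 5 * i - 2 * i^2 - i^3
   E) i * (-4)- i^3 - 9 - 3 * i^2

Adding the polynomials and combining like terms:
(-10 + i^3*(-1) + i + i^2) + (1 - 5*i - 3*i^2)
= -4*i - 9 - 2*i^2 + i^3*(-1)
C) -4*i - 9 - 2*i^2 + i^3*(-1)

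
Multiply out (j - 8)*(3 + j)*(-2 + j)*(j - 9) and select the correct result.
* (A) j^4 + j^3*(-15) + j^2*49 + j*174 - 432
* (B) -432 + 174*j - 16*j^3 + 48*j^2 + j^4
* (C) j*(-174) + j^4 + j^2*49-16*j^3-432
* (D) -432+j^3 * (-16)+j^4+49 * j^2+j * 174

Expanding (j - 8)*(3 + j)*(-2 + j)*(j - 9):
= -432+j^3 * (-16)+j^4+49 * j^2+j * 174
D) -432+j^3 * (-16)+j^4+49 * j^2+j * 174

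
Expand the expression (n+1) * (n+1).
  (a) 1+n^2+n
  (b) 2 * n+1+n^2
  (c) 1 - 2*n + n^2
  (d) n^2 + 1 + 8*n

Expanding (n+1) * (n+1):
= 2 * n+1+n^2
b) 2 * n+1+n^2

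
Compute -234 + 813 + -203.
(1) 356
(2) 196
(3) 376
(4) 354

First: -234 + 813 = 579
Then: 579 + -203 = 376
3) 376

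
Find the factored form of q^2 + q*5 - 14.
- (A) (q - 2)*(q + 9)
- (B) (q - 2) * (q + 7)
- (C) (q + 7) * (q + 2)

We need to factor q^2 + q*5 - 14.
The factored form is (q - 2) * (q + 7).
B) (q - 2) * (q + 7)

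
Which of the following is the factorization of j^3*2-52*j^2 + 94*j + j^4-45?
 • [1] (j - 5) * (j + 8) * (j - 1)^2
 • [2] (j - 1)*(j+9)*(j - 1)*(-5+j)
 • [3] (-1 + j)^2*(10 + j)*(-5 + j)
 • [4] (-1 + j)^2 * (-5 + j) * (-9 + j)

We need to factor j^3*2-52*j^2 + 94*j + j^4-45.
The factored form is (j - 1)*(j+9)*(j - 1)*(-5+j).
2) (j - 1)*(j+9)*(j - 1)*(-5+j)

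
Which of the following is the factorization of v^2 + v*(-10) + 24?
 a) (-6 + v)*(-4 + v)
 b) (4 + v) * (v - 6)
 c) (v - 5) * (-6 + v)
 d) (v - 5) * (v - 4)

We need to factor v^2 + v*(-10) + 24.
The factored form is (-6 + v)*(-4 + v).
a) (-6 + v)*(-4 + v)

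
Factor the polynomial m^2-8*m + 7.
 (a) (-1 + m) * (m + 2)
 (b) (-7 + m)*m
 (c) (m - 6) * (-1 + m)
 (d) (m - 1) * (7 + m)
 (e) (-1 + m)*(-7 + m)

We need to factor m^2-8*m + 7.
The factored form is (-1 + m)*(-7 + m).
e) (-1 + m)*(-7 + m)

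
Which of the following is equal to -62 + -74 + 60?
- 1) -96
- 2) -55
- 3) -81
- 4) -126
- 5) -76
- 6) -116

First: -62 + -74 = -136
Then: -136 + 60 = -76
5) -76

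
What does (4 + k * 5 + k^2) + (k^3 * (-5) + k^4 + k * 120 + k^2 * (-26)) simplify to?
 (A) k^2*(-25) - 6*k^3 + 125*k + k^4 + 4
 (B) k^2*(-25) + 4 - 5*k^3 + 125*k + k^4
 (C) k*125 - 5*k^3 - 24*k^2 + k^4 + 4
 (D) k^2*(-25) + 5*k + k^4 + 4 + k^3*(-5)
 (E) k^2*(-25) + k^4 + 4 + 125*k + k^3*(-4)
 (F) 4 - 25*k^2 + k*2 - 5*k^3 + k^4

Adding the polynomials and combining like terms:
(4 + k*5 + k^2) + (k^3*(-5) + k^4 + k*120 + k^2*(-26))
= k^2*(-25) + 4 - 5*k^3 + 125*k + k^4
B) k^2*(-25) + 4 - 5*k^3 + 125*k + k^4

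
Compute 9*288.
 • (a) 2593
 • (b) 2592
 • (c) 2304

9 * 288 = 2592
b) 2592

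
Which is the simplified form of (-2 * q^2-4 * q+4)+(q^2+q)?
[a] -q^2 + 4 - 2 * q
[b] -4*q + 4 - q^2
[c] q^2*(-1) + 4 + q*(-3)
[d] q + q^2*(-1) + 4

Adding the polynomials and combining like terms:
(-2*q^2 - 4*q + 4) + (q^2 + q)
= q^2*(-1) + 4 + q*(-3)
c) q^2*(-1) + 4 + q*(-3)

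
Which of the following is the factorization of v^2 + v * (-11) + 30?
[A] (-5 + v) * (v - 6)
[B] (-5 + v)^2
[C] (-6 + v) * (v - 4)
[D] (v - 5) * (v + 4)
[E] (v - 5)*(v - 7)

We need to factor v^2 + v * (-11) + 30.
The factored form is (-5 + v) * (v - 6).
A) (-5 + v) * (v - 6)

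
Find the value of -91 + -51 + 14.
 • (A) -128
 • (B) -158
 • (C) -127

First: -91 + -51 = -142
Then: -142 + 14 = -128
A) -128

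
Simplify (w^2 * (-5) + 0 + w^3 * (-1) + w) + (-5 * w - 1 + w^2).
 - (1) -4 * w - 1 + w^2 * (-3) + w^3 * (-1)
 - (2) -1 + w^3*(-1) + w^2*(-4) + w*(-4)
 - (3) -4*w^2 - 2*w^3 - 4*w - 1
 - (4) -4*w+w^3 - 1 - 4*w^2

Adding the polynomials and combining like terms:
(w^2*(-5) + 0 + w^3*(-1) + w) + (-5*w - 1 + w^2)
= -1 + w^3*(-1) + w^2*(-4) + w*(-4)
2) -1 + w^3*(-1) + w^2*(-4) + w*(-4)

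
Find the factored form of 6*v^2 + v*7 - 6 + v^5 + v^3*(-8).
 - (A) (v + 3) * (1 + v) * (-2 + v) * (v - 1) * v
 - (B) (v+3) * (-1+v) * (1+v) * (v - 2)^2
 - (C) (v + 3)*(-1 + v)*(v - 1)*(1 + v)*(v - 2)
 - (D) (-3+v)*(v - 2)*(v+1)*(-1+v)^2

We need to factor 6*v^2 + v*7 - 6 + v^5 + v^3*(-8).
The factored form is (v + 3)*(-1 + v)*(v - 1)*(1 + v)*(v - 2).
C) (v + 3)*(-1 + v)*(v - 1)*(1 + v)*(v - 2)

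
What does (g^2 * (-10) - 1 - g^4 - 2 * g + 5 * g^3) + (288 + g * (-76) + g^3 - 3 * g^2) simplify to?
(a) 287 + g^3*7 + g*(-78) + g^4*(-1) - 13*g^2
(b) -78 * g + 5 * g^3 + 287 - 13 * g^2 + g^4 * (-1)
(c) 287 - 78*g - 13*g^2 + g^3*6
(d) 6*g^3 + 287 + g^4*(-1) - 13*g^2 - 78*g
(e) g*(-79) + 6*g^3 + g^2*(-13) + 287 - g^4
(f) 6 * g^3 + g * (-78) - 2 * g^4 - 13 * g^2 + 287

Adding the polynomials and combining like terms:
(g^2*(-10) - 1 - g^4 - 2*g + 5*g^3) + (288 + g*(-76) + g^3 - 3*g^2)
= 6*g^3 + 287 + g^4*(-1) - 13*g^2 - 78*g
d) 6*g^3 + 287 + g^4*(-1) - 13*g^2 - 78*g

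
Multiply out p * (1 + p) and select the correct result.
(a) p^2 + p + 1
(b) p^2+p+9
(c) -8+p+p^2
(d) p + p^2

Expanding p * (1 + p):
= p + p^2
d) p + p^2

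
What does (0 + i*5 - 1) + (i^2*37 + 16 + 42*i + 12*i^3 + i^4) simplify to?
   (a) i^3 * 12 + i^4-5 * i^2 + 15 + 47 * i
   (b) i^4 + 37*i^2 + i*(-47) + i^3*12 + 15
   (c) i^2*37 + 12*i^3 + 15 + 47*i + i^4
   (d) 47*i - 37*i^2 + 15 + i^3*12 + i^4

Adding the polynomials and combining like terms:
(0 + i*5 - 1) + (i^2*37 + 16 + 42*i + 12*i^3 + i^4)
= i^2*37 + 12*i^3 + 15 + 47*i + i^4
c) i^2*37 + 12*i^3 + 15 + 47*i + i^4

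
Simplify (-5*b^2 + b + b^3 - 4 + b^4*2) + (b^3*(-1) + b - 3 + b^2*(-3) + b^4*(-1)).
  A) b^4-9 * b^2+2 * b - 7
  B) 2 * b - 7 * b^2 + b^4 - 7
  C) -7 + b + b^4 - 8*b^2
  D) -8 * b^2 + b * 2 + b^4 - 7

Adding the polynomials and combining like terms:
(-5*b^2 + b + b^3 - 4 + b^4*2) + (b^3*(-1) + b - 3 + b^2*(-3) + b^4*(-1))
= -8 * b^2 + b * 2 + b^4 - 7
D) -8 * b^2 + b * 2 + b^4 - 7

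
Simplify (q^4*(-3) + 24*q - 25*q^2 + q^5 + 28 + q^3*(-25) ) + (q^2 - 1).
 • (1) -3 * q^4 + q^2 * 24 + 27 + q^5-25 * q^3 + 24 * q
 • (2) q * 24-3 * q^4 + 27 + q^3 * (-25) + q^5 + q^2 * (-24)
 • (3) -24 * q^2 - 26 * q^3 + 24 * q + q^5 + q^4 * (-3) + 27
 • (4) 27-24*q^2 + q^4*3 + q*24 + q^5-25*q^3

Adding the polynomials and combining like terms:
(q^4*(-3) + 24*q - 25*q^2 + q^5 + 28 + q^3*(-25)) + (q^2 - 1)
= q * 24-3 * q^4 + 27 + q^3 * (-25) + q^5 + q^2 * (-24)
2) q * 24-3 * q^4 + 27 + q^3 * (-25) + q^5 + q^2 * (-24)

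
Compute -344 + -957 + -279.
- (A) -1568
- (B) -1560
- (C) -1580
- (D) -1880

First: -344 + -957 = -1301
Then: -1301 + -279 = -1580
C) -1580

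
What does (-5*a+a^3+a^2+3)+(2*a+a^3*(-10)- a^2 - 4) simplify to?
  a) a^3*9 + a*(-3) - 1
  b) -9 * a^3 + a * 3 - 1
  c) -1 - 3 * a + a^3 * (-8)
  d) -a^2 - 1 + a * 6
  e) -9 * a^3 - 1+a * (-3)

Adding the polynomials and combining like terms:
(-5*a + a^3 + a^2 + 3) + (2*a + a^3*(-10) - a^2 - 4)
= -9 * a^3 - 1+a * (-3)
e) -9 * a^3 - 1+a * (-3)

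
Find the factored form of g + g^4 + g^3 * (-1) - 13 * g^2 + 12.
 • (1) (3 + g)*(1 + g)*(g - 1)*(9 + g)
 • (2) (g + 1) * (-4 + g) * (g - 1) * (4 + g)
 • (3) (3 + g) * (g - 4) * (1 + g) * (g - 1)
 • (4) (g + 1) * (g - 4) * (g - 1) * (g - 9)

We need to factor g + g^4 + g^3 * (-1) - 13 * g^2 + 12.
The factored form is (3 + g) * (g - 4) * (1 + g) * (g - 1).
3) (3 + g) * (g - 4) * (1 + g) * (g - 1)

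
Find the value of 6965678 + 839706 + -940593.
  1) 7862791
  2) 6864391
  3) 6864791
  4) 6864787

First: 6965678 + 839706 = 7805384
Then: 7805384 + -940593 = 6864791
3) 6864791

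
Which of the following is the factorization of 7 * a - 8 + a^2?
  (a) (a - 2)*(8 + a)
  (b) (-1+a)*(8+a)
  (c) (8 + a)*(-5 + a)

We need to factor 7 * a - 8 + a^2.
The factored form is (-1+a)*(8+a).
b) (-1+a)*(8+a)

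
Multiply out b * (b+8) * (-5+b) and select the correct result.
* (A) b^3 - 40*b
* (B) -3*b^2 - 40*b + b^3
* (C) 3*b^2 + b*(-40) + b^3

Expanding b * (b+8) * (-5+b):
= 3*b^2 + b*(-40) + b^3
C) 3*b^2 + b*(-40) + b^3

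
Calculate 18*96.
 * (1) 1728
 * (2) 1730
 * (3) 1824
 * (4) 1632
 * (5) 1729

18 * 96 = 1728
1) 1728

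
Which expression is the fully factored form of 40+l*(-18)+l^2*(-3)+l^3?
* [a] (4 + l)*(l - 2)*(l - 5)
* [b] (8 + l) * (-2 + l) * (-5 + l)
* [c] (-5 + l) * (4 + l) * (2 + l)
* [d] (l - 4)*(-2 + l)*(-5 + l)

We need to factor 40+l*(-18)+l^2*(-3)+l^3.
The factored form is (4 + l)*(l - 2)*(l - 5).
a) (4 + l)*(l - 2)*(l - 5)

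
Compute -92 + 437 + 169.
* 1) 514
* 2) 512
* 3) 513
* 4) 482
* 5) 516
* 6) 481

First: -92 + 437 = 345
Then: 345 + 169 = 514
1) 514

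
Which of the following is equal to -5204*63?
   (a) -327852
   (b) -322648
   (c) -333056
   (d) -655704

-5204 * 63 = -327852
a) -327852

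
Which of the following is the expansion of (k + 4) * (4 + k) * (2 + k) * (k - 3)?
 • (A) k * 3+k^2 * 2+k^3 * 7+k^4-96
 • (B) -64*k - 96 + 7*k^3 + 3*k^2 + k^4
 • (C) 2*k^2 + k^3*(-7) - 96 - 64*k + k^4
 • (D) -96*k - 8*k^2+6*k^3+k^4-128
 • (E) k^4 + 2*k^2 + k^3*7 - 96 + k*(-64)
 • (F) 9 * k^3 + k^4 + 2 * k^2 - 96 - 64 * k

Expanding (k + 4) * (4 + k) * (2 + k) * (k - 3):
= k^4 + 2*k^2 + k^3*7 - 96 + k*(-64)
E) k^4 + 2*k^2 + k^3*7 - 96 + k*(-64)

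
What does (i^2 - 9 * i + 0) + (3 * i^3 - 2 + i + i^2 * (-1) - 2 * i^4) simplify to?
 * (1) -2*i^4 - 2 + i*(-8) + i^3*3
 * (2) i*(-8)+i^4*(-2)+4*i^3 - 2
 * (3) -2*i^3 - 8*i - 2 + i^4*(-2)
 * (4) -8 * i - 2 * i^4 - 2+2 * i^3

Adding the polynomials and combining like terms:
(i^2 - 9*i + 0) + (3*i^3 - 2 + i + i^2*(-1) - 2*i^4)
= -2*i^4 - 2 + i*(-8) + i^3*3
1) -2*i^4 - 2 + i*(-8) + i^3*3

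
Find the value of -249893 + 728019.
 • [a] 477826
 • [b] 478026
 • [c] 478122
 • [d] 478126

-249893 + 728019 = 478126
d) 478126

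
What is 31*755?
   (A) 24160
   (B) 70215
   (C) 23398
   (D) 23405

31 * 755 = 23405
D) 23405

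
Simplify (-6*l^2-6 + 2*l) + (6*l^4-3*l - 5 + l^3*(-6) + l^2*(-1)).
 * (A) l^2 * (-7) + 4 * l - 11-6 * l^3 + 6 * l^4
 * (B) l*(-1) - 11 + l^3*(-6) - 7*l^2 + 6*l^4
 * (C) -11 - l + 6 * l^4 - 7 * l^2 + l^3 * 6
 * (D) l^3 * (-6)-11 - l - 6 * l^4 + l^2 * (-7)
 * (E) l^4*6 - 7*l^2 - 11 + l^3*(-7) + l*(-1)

Adding the polynomials and combining like terms:
(-6*l^2 - 6 + 2*l) + (6*l^4 - 3*l - 5 + l^3*(-6) + l^2*(-1))
= l*(-1) - 11 + l^3*(-6) - 7*l^2 + 6*l^4
B) l*(-1) - 11 + l^3*(-6) - 7*l^2 + 6*l^4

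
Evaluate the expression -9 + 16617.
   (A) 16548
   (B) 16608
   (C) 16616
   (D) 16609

-9 + 16617 = 16608
B) 16608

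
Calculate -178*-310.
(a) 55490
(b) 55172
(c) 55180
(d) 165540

-178 * -310 = 55180
c) 55180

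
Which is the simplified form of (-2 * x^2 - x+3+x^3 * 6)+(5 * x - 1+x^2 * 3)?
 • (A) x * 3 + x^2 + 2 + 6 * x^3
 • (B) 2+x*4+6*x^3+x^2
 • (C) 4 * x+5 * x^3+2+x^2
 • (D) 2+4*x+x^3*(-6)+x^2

Adding the polynomials and combining like terms:
(-2*x^2 - x + 3 + x^3*6) + (5*x - 1 + x^2*3)
= 2+x*4+6*x^3+x^2
B) 2+x*4+6*x^3+x^2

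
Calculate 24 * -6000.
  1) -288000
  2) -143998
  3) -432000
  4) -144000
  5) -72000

24 * -6000 = -144000
4) -144000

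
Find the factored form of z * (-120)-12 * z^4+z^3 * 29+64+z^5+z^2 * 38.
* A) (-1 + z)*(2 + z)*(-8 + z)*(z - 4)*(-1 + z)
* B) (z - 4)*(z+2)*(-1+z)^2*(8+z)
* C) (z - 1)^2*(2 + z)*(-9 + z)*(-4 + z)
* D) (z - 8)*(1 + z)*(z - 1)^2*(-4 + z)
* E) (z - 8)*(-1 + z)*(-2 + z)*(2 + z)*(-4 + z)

We need to factor z * (-120)-12 * z^4+z^3 * 29+64+z^5+z^2 * 38.
The factored form is (-1 + z)*(2 + z)*(-8 + z)*(z - 4)*(-1 + z).
A) (-1 + z)*(2 + z)*(-8 + z)*(z - 4)*(-1 + z)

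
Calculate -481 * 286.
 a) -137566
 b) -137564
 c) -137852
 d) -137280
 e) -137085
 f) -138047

-481 * 286 = -137566
a) -137566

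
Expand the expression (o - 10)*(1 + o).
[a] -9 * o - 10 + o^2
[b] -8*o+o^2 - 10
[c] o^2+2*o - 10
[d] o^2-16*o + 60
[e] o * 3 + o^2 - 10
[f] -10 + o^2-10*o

Expanding (o - 10)*(1 + o):
= -9 * o - 10 + o^2
a) -9 * o - 10 + o^2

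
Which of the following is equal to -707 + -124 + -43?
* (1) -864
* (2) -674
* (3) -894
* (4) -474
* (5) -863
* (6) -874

First: -707 + -124 = -831
Then: -831 + -43 = -874
6) -874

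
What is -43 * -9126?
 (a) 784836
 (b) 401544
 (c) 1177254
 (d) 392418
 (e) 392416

-43 * -9126 = 392418
d) 392418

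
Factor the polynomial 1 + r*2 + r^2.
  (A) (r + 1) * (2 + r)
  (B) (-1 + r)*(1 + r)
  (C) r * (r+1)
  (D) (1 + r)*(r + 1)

We need to factor 1 + r*2 + r^2.
The factored form is (1 + r)*(r + 1).
D) (1 + r)*(r + 1)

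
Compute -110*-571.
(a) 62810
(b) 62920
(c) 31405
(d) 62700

-110 * -571 = 62810
a) 62810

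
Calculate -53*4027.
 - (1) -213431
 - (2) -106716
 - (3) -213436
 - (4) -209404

-53 * 4027 = -213431
1) -213431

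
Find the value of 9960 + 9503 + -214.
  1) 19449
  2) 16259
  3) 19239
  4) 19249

First: 9960 + 9503 = 19463
Then: 19463 + -214 = 19249
4) 19249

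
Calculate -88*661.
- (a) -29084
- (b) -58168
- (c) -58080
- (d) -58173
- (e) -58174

-88 * 661 = -58168
b) -58168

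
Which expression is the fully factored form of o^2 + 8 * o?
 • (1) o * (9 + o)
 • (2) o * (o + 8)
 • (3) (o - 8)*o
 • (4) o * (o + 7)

We need to factor o^2 + 8 * o.
The factored form is o * (o + 8).
2) o * (o + 8)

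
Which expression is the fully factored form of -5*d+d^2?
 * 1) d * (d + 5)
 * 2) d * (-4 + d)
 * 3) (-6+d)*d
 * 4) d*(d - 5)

We need to factor -5*d+d^2.
The factored form is d*(d - 5).
4) d*(d - 5)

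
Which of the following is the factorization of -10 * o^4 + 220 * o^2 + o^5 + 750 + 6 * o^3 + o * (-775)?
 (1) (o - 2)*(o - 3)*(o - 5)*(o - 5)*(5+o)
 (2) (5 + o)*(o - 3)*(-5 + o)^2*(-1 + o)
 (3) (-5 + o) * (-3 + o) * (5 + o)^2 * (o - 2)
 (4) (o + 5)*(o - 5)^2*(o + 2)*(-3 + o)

We need to factor -10 * o^4 + 220 * o^2 + o^5 + 750 + 6 * o^3 + o * (-775).
The factored form is (o - 2)*(o - 3)*(o - 5)*(o - 5)*(5+o).
1) (o - 2)*(o - 3)*(o - 5)*(o - 5)*(5+o)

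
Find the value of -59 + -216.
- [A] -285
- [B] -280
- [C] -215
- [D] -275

-59 + -216 = -275
D) -275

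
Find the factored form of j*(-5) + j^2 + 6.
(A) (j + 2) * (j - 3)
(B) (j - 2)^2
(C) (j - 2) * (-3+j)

We need to factor j*(-5) + j^2 + 6.
The factored form is (j - 2) * (-3+j).
C) (j - 2) * (-3+j)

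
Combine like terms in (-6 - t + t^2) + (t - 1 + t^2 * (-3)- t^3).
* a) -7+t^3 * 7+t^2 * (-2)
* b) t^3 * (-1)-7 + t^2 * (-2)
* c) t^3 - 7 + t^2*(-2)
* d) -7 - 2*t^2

Adding the polynomials and combining like terms:
(-6 - t + t^2) + (t - 1 + t^2*(-3) - t^3)
= t^3 * (-1)-7 + t^2 * (-2)
b) t^3 * (-1)-7 + t^2 * (-2)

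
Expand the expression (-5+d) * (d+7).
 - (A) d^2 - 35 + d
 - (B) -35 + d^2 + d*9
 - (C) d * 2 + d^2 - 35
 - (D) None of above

Expanding (-5+d) * (d+7):
= d * 2 + d^2 - 35
C) d * 2 + d^2 - 35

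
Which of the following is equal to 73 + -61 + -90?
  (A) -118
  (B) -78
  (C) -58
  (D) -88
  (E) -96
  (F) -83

First: 73 + -61 = 12
Then: 12 + -90 = -78
B) -78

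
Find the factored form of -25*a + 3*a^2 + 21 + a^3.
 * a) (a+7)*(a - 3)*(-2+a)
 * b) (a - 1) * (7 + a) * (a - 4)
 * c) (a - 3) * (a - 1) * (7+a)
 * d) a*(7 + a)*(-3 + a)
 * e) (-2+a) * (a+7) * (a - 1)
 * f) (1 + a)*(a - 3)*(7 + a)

We need to factor -25*a + 3*a^2 + 21 + a^3.
The factored form is (a - 3) * (a - 1) * (7+a).
c) (a - 3) * (a - 1) * (7+a)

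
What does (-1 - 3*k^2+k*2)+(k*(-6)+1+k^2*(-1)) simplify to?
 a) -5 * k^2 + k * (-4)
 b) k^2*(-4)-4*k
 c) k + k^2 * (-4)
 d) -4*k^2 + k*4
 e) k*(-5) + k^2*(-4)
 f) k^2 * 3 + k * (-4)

Adding the polynomials and combining like terms:
(-1 - 3*k^2 + k*2) + (k*(-6) + 1 + k^2*(-1))
= k^2*(-4)-4*k
b) k^2*(-4)-4*k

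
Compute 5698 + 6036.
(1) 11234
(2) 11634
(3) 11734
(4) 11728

5698 + 6036 = 11734
3) 11734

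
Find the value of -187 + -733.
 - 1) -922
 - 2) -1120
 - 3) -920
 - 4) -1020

-187 + -733 = -920
3) -920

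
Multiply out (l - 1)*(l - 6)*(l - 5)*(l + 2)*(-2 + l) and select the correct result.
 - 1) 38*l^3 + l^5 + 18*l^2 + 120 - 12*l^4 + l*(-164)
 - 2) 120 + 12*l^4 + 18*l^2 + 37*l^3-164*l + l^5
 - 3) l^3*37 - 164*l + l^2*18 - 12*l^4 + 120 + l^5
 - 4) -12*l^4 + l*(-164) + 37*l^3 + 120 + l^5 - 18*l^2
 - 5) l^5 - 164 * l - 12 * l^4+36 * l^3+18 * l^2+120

Expanding (l - 1)*(l - 6)*(l - 5)*(l + 2)*(-2 + l):
= l^3*37 - 164*l + l^2*18 - 12*l^4 + 120 + l^5
3) l^3*37 - 164*l + l^2*18 - 12*l^4 + 120 + l^5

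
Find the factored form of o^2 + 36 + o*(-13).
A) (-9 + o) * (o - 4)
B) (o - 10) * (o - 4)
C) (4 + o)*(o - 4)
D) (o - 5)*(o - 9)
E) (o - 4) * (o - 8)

We need to factor o^2 + 36 + o*(-13).
The factored form is (-9 + o) * (o - 4).
A) (-9 + o) * (o - 4)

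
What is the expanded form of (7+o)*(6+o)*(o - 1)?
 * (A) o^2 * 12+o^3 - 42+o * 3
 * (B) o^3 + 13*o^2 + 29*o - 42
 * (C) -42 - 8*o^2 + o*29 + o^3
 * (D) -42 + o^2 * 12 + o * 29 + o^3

Expanding (7+o)*(6+o)*(o - 1):
= -42 + o^2 * 12 + o * 29 + o^3
D) -42 + o^2 * 12 + o * 29 + o^3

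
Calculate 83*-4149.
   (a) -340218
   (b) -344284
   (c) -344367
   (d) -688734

83 * -4149 = -344367
c) -344367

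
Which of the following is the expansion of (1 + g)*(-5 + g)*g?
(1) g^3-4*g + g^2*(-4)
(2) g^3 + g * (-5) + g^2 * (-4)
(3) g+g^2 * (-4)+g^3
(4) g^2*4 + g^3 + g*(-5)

Expanding (1 + g)*(-5 + g)*g:
= g^3 + g * (-5) + g^2 * (-4)
2) g^3 + g * (-5) + g^2 * (-4)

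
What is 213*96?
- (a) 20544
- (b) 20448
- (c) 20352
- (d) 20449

213 * 96 = 20448
b) 20448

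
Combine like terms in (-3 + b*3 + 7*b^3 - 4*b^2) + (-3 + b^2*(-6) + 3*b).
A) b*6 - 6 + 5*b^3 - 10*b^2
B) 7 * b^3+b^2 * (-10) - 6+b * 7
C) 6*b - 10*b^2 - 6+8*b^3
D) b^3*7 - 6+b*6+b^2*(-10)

Adding the polynomials and combining like terms:
(-3 + b*3 + 7*b^3 - 4*b^2) + (-3 + b^2*(-6) + 3*b)
= b^3*7 - 6+b*6+b^2*(-10)
D) b^3*7 - 6+b*6+b^2*(-10)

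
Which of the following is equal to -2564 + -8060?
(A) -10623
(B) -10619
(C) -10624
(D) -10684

-2564 + -8060 = -10624
C) -10624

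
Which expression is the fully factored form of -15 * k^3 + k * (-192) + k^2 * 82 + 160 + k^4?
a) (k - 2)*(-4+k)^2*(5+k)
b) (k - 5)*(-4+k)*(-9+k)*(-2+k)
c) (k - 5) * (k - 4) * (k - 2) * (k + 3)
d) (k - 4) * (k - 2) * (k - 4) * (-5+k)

We need to factor -15 * k^3 + k * (-192) + k^2 * 82 + 160 + k^4.
The factored form is (k - 4) * (k - 2) * (k - 4) * (-5+k).
d) (k - 4) * (k - 2) * (k - 4) * (-5+k)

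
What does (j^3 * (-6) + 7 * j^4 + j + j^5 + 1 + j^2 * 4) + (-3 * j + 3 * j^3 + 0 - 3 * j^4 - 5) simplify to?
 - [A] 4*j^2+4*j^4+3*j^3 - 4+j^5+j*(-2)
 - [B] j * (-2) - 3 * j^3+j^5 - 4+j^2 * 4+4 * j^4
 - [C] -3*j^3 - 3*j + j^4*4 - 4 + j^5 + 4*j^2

Adding the polynomials and combining like terms:
(j^3*(-6) + 7*j^4 + j + j^5 + 1 + j^2*4) + (-3*j + 3*j^3 + 0 - 3*j^4 - 5)
= j * (-2) - 3 * j^3+j^5 - 4+j^2 * 4+4 * j^4
B) j * (-2) - 3 * j^3+j^5 - 4+j^2 * 4+4 * j^4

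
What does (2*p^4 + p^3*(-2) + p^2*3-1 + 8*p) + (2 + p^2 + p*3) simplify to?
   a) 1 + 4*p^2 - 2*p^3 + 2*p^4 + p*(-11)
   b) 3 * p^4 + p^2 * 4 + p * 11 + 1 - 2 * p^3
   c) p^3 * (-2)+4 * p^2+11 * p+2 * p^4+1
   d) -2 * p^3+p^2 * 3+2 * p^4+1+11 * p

Adding the polynomials and combining like terms:
(2*p^4 + p^3*(-2) + p^2*3 - 1 + 8*p) + (2 + p^2 + p*3)
= p^3 * (-2)+4 * p^2+11 * p+2 * p^4+1
c) p^3 * (-2)+4 * p^2+11 * p+2 * p^4+1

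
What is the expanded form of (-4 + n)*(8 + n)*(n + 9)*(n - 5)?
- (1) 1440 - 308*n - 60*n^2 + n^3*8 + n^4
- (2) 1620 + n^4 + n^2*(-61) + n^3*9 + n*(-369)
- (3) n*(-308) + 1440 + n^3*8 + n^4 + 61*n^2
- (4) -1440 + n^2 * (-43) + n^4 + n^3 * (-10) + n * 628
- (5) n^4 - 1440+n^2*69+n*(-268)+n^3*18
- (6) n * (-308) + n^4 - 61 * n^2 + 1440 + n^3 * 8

Expanding (-4 + n)*(8 + n)*(n + 9)*(n - 5):
= n * (-308) + n^4 - 61 * n^2 + 1440 + n^3 * 8
6) n * (-308) + n^4 - 61 * n^2 + 1440 + n^3 * 8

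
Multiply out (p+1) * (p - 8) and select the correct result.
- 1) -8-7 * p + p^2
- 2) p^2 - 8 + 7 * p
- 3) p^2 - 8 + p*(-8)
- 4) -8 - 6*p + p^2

Expanding (p+1) * (p - 8):
= -8-7 * p + p^2
1) -8-7 * p + p^2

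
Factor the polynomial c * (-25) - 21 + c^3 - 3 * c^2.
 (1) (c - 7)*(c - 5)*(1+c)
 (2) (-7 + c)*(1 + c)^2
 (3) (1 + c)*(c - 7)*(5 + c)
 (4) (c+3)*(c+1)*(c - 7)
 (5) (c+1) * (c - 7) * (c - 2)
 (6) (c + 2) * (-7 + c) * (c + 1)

We need to factor c * (-25) - 21 + c^3 - 3 * c^2.
The factored form is (c+3)*(c+1)*(c - 7).
4) (c+3)*(c+1)*(c - 7)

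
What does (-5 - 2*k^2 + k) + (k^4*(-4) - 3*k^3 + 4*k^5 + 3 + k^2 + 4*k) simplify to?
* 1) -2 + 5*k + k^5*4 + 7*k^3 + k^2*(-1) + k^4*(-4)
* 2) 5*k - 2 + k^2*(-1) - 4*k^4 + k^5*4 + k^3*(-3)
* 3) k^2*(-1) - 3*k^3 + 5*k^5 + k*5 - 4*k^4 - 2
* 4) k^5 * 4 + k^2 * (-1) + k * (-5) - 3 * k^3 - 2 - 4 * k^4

Adding the polynomials and combining like terms:
(-5 - 2*k^2 + k) + (k^4*(-4) - 3*k^3 + 4*k^5 + 3 + k^2 + 4*k)
= 5*k - 2 + k^2*(-1) - 4*k^4 + k^5*4 + k^3*(-3)
2) 5*k - 2 + k^2*(-1) - 4*k^4 + k^5*4 + k^3*(-3)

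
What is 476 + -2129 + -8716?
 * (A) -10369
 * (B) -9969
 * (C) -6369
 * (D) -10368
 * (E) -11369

First: 476 + -2129 = -1653
Then: -1653 + -8716 = -10369
A) -10369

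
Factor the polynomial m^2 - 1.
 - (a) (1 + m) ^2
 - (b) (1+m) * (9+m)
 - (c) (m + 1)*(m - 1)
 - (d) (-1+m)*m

We need to factor m^2 - 1.
The factored form is (m + 1)*(m - 1).
c) (m + 1)*(m - 1)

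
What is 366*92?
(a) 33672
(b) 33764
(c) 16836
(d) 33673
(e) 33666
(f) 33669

366 * 92 = 33672
a) 33672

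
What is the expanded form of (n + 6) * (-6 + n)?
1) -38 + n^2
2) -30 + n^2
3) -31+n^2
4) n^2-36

Expanding (n + 6) * (-6 + n):
= n^2-36
4) n^2-36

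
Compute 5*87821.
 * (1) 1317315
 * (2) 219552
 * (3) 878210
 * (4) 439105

5 * 87821 = 439105
4) 439105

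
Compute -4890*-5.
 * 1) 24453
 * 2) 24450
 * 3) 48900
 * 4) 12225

-4890 * -5 = 24450
2) 24450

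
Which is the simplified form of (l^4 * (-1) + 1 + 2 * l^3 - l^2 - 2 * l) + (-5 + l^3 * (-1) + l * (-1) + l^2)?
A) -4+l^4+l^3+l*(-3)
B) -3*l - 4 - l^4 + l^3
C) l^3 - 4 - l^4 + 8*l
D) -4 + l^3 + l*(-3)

Adding the polynomials and combining like terms:
(l^4*(-1) + 1 + 2*l^3 - l^2 - 2*l) + (-5 + l^3*(-1) + l*(-1) + l^2)
= -3*l - 4 - l^4 + l^3
B) -3*l - 4 - l^4 + l^3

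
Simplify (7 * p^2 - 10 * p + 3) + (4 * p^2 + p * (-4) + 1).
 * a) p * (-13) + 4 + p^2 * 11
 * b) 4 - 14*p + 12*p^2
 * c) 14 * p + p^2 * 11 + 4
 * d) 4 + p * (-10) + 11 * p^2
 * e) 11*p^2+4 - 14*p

Adding the polynomials and combining like terms:
(7*p^2 - 10*p + 3) + (4*p^2 + p*(-4) + 1)
= 11*p^2+4 - 14*p
e) 11*p^2+4 - 14*p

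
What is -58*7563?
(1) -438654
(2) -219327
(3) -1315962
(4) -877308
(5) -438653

-58 * 7563 = -438654
1) -438654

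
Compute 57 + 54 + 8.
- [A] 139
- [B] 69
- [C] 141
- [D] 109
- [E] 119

First: 57 + 54 = 111
Then: 111 + 8 = 119
E) 119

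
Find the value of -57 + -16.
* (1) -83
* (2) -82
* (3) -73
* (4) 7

-57 + -16 = -73
3) -73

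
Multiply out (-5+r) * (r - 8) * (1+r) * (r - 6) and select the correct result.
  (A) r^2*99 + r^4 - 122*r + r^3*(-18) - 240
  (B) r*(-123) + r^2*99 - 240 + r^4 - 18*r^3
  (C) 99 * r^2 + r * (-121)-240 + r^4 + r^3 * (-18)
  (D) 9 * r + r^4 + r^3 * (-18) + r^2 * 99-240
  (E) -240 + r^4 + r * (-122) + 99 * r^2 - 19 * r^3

Expanding (-5+r) * (r - 8) * (1+r) * (r - 6):
= r^2*99 + r^4 - 122*r + r^3*(-18) - 240
A) r^2*99 + r^4 - 122*r + r^3*(-18) - 240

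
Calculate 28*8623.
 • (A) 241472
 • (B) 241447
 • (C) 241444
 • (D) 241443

28 * 8623 = 241444
C) 241444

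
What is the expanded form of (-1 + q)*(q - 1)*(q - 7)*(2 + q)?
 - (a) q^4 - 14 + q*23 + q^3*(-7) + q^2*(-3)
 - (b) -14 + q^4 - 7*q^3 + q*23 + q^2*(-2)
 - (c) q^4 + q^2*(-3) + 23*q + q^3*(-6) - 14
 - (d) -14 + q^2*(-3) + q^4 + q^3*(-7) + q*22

Expanding (-1 + q)*(q - 1)*(q - 7)*(2 + q):
= q^4 - 14 + q*23 + q^3*(-7) + q^2*(-3)
a) q^4 - 14 + q*23 + q^3*(-7) + q^2*(-3)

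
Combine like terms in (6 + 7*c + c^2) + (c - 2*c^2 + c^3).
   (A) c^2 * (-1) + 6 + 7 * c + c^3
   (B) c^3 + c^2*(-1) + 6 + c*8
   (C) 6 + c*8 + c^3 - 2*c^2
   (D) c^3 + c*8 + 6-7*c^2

Adding the polynomials and combining like terms:
(6 + 7*c + c^2) + (c - 2*c^2 + c^3)
= c^3 + c^2*(-1) + 6 + c*8
B) c^3 + c^2*(-1) + 6 + c*8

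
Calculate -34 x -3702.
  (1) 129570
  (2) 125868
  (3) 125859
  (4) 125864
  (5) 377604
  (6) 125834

-34 * -3702 = 125868
2) 125868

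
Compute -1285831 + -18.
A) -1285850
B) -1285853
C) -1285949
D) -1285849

-1285831 + -18 = -1285849
D) -1285849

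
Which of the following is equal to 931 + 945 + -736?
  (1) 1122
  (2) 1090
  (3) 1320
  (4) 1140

First: 931 + 945 = 1876
Then: 1876 + -736 = 1140
4) 1140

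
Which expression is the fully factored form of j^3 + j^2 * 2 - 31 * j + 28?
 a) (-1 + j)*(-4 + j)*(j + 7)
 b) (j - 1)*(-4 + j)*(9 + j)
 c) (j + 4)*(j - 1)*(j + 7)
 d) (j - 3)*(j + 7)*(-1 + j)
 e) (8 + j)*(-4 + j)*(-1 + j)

We need to factor j^3 + j^2 * 2 - 31 * j + 28.
The factored form is (-1 + j)*(-4 + j)*(j + 7).
a) (-1 + j)*(-4 + j)*(j + 7)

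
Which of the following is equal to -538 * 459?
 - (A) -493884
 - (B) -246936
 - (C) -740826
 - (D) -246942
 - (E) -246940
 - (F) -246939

-538 * 459 = -246942
D) -246942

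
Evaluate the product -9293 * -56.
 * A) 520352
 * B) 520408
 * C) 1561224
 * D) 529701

-9293 * -56 = 520408
B) 520408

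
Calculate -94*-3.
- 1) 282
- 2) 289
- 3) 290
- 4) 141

-94 * -3 = 282
1) 282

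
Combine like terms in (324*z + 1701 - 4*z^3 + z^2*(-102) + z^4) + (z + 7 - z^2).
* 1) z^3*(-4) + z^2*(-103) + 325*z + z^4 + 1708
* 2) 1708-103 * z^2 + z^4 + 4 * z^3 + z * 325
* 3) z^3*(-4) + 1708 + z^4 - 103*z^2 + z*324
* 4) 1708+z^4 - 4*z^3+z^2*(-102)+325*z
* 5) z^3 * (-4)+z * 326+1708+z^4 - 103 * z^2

Adding the polynomials and combining like terms:
(324*z + 1701 - 4*z^3 + z^2*(-102) + z^4) + (z + 7 - z^2)
= z^3*(-4) + z^2*(-103) + 325*z + z^4 + 1708
1) z^3*(-4) + z^2*(-103) + 325*z + z^4 + 1708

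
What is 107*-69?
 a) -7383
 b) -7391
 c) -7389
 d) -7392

107 * -69 = -7383
a) -7383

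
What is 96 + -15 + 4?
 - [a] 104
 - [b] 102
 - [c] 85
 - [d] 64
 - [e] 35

First: 96 + -15 = 81
Then: 81 + 4 = 85
c) 85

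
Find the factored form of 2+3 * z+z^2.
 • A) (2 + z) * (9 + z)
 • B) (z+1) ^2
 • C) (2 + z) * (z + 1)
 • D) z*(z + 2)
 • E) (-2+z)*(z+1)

We need to factor 2+3 * z+z^2.
The factored form is (2 + z) * (z + 1).
C) (2 + z) * (z + 1)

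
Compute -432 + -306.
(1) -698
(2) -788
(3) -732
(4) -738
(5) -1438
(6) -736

-432 + -306 = -738
4) -738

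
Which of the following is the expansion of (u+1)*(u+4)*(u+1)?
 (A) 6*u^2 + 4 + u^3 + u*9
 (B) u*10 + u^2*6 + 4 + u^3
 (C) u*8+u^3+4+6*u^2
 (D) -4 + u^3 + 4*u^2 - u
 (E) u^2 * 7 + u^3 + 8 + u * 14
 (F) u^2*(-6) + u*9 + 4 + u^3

Expanding (u+1)*(u+4)*(u+1):
= 6*u^2 + 4 + u^3 + u*9
A) 6*u^2 + 4 + u^3 + u*9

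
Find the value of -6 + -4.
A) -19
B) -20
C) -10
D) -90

-6 + -4 = -10
C) -10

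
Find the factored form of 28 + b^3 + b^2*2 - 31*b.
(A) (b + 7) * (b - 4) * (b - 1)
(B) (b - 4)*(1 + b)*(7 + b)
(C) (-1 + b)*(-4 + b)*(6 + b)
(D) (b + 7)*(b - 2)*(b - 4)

We need to factor 28 + b^3 + b^2*2 - 31*b.
The factored form is (b + 7) * (b - 4) * (b - 1).
A) (b + 7) * (b - 4) * (b - 1)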